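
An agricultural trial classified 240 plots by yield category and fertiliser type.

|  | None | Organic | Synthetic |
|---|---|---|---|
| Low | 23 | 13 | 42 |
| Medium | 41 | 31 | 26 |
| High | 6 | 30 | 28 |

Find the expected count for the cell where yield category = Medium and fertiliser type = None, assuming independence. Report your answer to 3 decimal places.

28.583

Row total (Medium) = 98; column total (None) = 70; grand total N = 240.
Expected count = (row total × column total) / N = 98 × 70 / 240 = 28.583.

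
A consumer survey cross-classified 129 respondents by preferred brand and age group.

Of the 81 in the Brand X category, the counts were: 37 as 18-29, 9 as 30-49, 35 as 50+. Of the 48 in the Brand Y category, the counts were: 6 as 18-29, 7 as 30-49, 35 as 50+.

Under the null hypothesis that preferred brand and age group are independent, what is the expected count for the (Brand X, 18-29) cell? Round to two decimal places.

Row total (Brand X) = 81; column total (18-29) = 43; grand total N = 129.
Expected count = (row total × column total) / N = 81 × 43 / 129 = 27.00.

27.00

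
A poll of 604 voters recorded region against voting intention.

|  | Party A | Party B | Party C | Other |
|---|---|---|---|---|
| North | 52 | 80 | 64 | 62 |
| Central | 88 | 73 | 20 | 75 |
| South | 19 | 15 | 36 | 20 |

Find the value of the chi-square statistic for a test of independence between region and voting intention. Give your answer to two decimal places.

58.18

Row totals: 258, 256, 90. Column totals: 159, 168, 120, 157. Grand total N = 604.
Expected counts (row total × column total / N):
  North, Party A: 258×159/604 = 67.917
  North, Party B: 258×168/604 = 71.762
  North, Party C: 258×120/604 = 51.258
  North, Other: 258×157/604 = 67.063
  Central, Party A: 256×159/604 = 67.391
  Central, Party B: 256×168/604 = 71.205
  Central, Party C: 256×120/604 = 50.861
  Central, Other: 256×157/604 = 66.543
  South, Party A: 90×159/604 = 23.692
  South, Party B: 90×168/604 = 25.033
  South, Party C: 90×120/604 = 17.881
  South, Other: 90×157/604 = 23.394
Contributions (O − E)²/E:
  (52 − 67.917)²/67.917 = 3.7303
  (80 − 71.762)²/71.762 = 0.9457
  (64 − 51.258)²/51.258 = 3.1675
  (62 − 67.063)²/67.063 = 0.3822
  (88 − 67.391)²/67.391 = 6.3025
  (73 − 71.205)²/71.205 = 0.0452
  (20 − 50.861)²/50.861 = 18.7256
  (75 − 66.543)²/66.543 = 1.0748
  (19 − 23.692)²/23.692 = 0.9292
  (15 − 25.033)²/25.033 = 4.0211
  (36 − 17.881)²/17.881 = 18.3602
  (20 − 23.394)²/23.394 = 0.4924
χ² = 3.7303 + 0.9457 + 3.1675 + 0.3822 + 6.3025 + 0.0452 + 18.7256 + 1.0748 + 0.9292 + 4.0211 + 18.3602 + 0.4924 = 58.18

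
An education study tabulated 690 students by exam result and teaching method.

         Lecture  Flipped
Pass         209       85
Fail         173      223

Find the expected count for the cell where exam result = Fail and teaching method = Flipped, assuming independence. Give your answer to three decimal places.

Row total (Fail) = 396; column total (Flipped) = 308; grand total N = 690.
Expected count = (row total × column total) / N = 396 × 308 / 690 = 176.765.

176.765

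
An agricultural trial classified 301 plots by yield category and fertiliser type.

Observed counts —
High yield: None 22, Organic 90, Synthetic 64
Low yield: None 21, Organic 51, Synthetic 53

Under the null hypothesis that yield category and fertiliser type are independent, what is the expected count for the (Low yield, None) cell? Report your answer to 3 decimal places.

17.857

Row total (Low yield) = 125; column total (None) = 43; grand total N = 301.
Expected count = (row total × column total) / N = 125 × 43 / 301 = 17.857.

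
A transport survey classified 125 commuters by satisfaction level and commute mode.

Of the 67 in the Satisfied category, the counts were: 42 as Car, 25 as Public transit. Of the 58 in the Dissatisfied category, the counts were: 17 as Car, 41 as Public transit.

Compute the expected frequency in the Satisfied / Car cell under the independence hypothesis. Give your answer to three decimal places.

Row total (Satisfied) = 67; column total (Car) = 59; grand total N = 125.
Expected count = (row total × column total) / N = 67 × 59 / 125 = 31.624.

31.624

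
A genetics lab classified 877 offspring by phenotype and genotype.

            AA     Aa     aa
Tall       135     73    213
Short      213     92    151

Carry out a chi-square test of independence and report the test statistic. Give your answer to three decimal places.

Row totals: 421, 456. Column totals: 348, 165, 364. Grand total N = 877.
Expected counts (row total × column total / N):
  Tall, AA: 421×348/877 = 167.0559
  Tall, Aa: 421×165/877 = 79.2075
  Tall, aa: 421×364/877 = 174.7366
  Short, AA: 456×348/877 = 180.9441
  Short, Aa: 456×165/877 = 85.7925
  Short, aa: 456×364/877 = 189.2634
Contributions (O − E)²/E:
  (135 − 167.0559)²/167.0559 = 6.1511
  (73 − 79.2075)²/79.2075 = 0.4865
  (213 − 174.7366)²/174.7366 = 8.3788
  (213 − 180.9441)²/180.9441 = 5.6790
  (92 − 85.7925)²/85.7925 = 0.4491
  (151 − 189.2634)²/189.2634 = 7.7357
χ² = 6.1511 + 0.4865 + 8.3788 + 5.6790 + 0.4491 + 7.7357 = 28.880

28.880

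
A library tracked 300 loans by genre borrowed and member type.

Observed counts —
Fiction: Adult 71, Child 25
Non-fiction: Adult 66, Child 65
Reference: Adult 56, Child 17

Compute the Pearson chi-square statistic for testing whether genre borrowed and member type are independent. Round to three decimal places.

19.864

Row totals: 96, 131, 73. Column totals: 193, 107. Grand total N = 300.
Expected counts (row total × column total / N):
  Fiction, Adult: 96×193/300 = 61.7600
  Fiction, Child: 96×107/300 = 34.2400
  Non-fiction, Adult: 131×193/300 = 84.2767
  Non-fiction, Child: 131×107/300 = 46.7233
  Reference, Adult: 73×193/300 = 46.9633
  Reference, Child: 73×107/300 = 26.0367
Contributions (O − E)²/E:
  (71 − 61.7600)²/61.7600 = 1.3824
  (25 − 34.2400)²/34.2400 = 2.4935
  (66 − 84.2767)²/84.2767 = 3.9636
  (65 − 46.7233)²/46.7233 = 7.1493
  (56 − 46.9633)²/46.9633 = 1.7388
  (17 − 26.0367)²/26.0367 = 3.1364
χ² = 1.3824 + 2.4935 + 3.9636 + 7.1493 + 1.7388 + 3.1364 = 19.864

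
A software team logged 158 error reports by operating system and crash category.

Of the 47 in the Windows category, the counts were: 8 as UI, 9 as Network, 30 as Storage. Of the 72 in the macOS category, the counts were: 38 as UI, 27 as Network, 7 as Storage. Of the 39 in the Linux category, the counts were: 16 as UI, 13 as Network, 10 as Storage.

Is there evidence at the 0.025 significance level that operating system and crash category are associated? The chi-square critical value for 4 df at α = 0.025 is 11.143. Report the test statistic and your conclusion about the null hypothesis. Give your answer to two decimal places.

Row totals: 47, 72, 39. Column totals: 62, 49, 47. Grand total N = 158.
Expected counts (row total × column total / N):
  Windows, UI: 47×62/158 = 18.443
  Windows, Network: 47×49/158 = 14.576
  Windows, Storage: 47×47/158 = 13.981
  macOS, UI: 72×62/158 = 28.253
  macOS, Network: 72×49/158 = 22.329
  macOS, Storage: 72×47/158 = 21.418
  Linux, UI: 39×62/158 = 15.304
  Linux, Network: 39×49/158 = 12.095
  Linux, Storage: 39×47/158 = 11.601
Contributions (O − E)²/E:
  (8 − 18.443)²/18.443 = 5.9132
  (9 − 14.576)²/14.576 = 2.1331
  (30 − 13.981)²/13.981 = 18.3541
  (38 − 28.253)²/28.253 = 3.3626
  (27 − 22.329)²/22.329 = 0.9771
  (7 − 21.418)²/21.418 = 9.7058
  (16 − 15.304)²/15.304 = 0.0317
  (13 − 12.095)²/12.095 = 0.0677
  (10 − 11.601)²/11.601 = 0.2209
χ² = 5.9132 + 2.1331 + 18.3541 + 3.3626 + 0.9771 + 9.7058 + 0.0317 + 0.0677 + 0.2209 = 40.77
df = (3−1)(3−1) = 4. Since 40.77 > 11.143, reject the null hypothesis of independence at α = 0.025.

40.77; reject H₀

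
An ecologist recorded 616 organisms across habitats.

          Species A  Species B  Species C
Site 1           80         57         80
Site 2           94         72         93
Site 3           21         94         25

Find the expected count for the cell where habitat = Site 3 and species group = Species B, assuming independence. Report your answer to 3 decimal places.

Row total (Site 3) = 140; column total (Species B) = 223; grand total N = 616.
Expected count = (row total × column total) / N = 140 × 223 / 616 = 50.682.

50.682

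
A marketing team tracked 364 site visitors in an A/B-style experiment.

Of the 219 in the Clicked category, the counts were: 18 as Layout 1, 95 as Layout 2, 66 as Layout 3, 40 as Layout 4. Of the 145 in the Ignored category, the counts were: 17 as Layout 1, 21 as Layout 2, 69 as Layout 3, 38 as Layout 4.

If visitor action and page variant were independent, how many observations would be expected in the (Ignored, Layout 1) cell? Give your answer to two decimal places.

Row total (Ignored) = 145; column total (Layout 1) = 35; grand total N = 364.
Expected count = (row total × column total) / N = 145 × 35 / 364 = 13.94.

13.94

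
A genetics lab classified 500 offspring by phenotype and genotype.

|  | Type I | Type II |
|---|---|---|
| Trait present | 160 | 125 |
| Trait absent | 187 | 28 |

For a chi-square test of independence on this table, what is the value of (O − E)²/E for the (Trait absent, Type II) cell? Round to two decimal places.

21.71

Row total (Trait absent) = 215; column total (Type II) = 153; N = 500.
Expected count E = 215 × 153 / 500 = 65.790.
Contribution = (O − E)²/E = (28 − 65.790)² / 65.790 = 21.71.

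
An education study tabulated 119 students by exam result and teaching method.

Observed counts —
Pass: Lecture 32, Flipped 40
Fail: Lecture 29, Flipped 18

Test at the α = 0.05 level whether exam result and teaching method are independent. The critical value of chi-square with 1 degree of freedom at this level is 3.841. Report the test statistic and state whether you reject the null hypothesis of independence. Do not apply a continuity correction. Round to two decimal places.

Row totals: 72, 47. Column totals: 61, 58. Grand total N = 119.
Expected counts (row total × column total / N):
  Pass, Lecture: 72×61/119 = 36.908
  Pass, Flipped: 72×58/119 = 35.092
  Fail, Lecture: 47×61/119 = 24.092
  Fail, Flipped: 47×58/119 = 22.908
Contributions (O − E)²/E:
  (32 − 36.908)²/36.908 = 0.6527
  (40 − 35.092)²/35.092 = 0.6864
  (29 − 24.092)²/24.092 = 0.9999
  (18 − 22.908)²/22.908 = 1.0515
χ² = 0.6527 + 0.6864 + 0.9999 + 1.0515 = 3.39
df = (2−1)(2−1) = 1. Since 3.39 < 3.841, fail to reject the null hypothesis of independence at α = 0.05.

3.39; fail to reject H₀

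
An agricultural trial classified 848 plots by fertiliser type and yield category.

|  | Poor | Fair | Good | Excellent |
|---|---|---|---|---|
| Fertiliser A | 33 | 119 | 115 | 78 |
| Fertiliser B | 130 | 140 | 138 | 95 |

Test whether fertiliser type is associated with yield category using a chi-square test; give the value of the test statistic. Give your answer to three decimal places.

34.963

Row totals: 345, 503. Column totals: 163, 259, 253, 173. Grand total N = 848.
Expected counts (row total × column total / N):
  Fertiliser A, Poor: 345×163/848 = 66.3149
  Fertiliser A, Fair: 345×259/848 = 105.3715
  Fertiliser A, Good: 345×253/848 = 102.9304
  Fertiliser A, Excellent: 345×173/848 = 70.3833
  Fertiliser B, Poor: 503×163/848 = 96.6851
  Fertiliser B, Fair: 503×259/848 = 153.6285
  Fertiliser B, Good: 503×253/848 = 150.0696
  Fertiliser B, Excellent: 503×173/848 = 102.6167
Contributions (O − E)²/E:
  (33 − 66.3149)²/66.3149 = 16.7365
  (119 − 105.3715)²/105.3715 = 1.7627
  (115 − 102.9304)²/102.9304 = 1.4153
  (78 − 70.3833)²/70.3833 = 0.8243
  (130 − 96.6851)²/96.6851 = 11.4794
  (140 − 153.6285)²/153.6285 = 1.2090
  (138 − 150.0696)²/150.0696 = 0.9707
  (95 − 102.6167)²/102.6167 = 0.5653
χ² = 16.7365 + 1.7627 + 1.4153 + 0.8243 + 11.4794 + 1.2090 + 0.9707 + 0.5653 = 34.963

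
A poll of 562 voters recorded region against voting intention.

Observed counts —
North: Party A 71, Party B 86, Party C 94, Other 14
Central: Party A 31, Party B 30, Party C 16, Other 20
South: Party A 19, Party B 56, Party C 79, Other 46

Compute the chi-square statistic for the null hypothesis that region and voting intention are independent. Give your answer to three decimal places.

61.769

Row totals: 265, 97, 200. Column totals: 121, 172, 189, 80. Grand total N = 562.
Expected counts (row total × column total / N):
  North, Party A: 265×121/562 = 57.0552
  North, Party B: 265×172/562 = 81.1032
  North, Party C: 265×189/562 = 89.1192
  North, Other: 265×80/562 = 37.7224
  Central, Party A: 97×121/562 = 20.8843
  Central, Party B: 97×172/562 = 29.6868
  Central, Party C: 97×189/562 = 32.6210
  Central, Other: 97×80/562 = 13.8078
  South, Party A: 200×121/562 = 43.0605
  South, Party B: 200×172/562 = 61.2100
  South, Party C: 200×189/562 = 67.2598
  South, Other: 200×80/562 = 28.4698
Contributions (O − E)²/E:
  (71 − 57.0552)²/57.0552 = 3.4082
  (86 − 81.1032)²/81.1032 = 0.2957
  (94 − 89.1192)²/89.1192 = 0.2673
  (14 − 37.7224)²/37.7224 = 14.9183
  (31 − 20.8843)²/20.8843 = 4.8997
  (30 − 29.6868)²/29.6868 = 0.0033
  (16 − 32.6210)²/32.6210 = 8.4687
  (20 − 13.8078)²/13.8078 = 2.7769
  (19 − 43.0605)²/43.0605 = 13.4441
  (56 − 61.2100)²/61.2100 = 0.4435
  (79 − 67.2598)²/67.2598 = 2.0493
  (46 − 28.4698)²/28.4698 = 10.7942
χ² = 3.4082 + 0.2957 + 0.2673 + 14.9183 + 4.8997 + 0.0033 + 8.4687 + 2.7769 + 13.4441 + 0.4435 + 2.0493 + 10.7942 = 61.769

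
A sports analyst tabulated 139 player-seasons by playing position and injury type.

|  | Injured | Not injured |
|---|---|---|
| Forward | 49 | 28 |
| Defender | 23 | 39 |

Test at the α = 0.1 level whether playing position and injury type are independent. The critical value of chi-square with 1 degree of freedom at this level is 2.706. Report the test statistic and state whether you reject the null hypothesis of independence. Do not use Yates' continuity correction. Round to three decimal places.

Row totals: 77, 62. Column totals: 72, 67. Grand total N = 139.
Expected counts (row total × column total / N):
  Forward, Injured: 77×72/139 = 39.8849
  Forward, Not injured: 77×67/139 = 37.1151
  Defender, Injured: 62×72/139 = 32.1151
  Defender, Not injured: 62×67/139 = 29.8849
Contributions (O − E)²/E:
  (49 − 39.8849)²/39.8849 = 2.0831
  (28 − 37.1151)²/37.1151 = 2.2386
  (23 − 32.1151)²/32.1151 = 2.5871
  (39 − 29.8849)²/29.8849 = 2.7802
χ² = 2.0831 + 2.2386 + 2.5871 + 2.7802 = 9.689
df = (2−1)(2−1) = 1. Since 9.689 > 2.706, reject the null hypothesis of independence at α = 0.1.

9.689; reject H₀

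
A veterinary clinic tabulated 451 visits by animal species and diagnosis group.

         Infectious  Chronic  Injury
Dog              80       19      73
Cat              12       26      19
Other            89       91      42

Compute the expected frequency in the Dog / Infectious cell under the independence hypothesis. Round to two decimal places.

Row total (Dog) = 172; column total (Infectious) = 181; grand total N = 451.
Expected count = (row total × column total) / N = 172 × 181 / 451 = 69.03.

69.03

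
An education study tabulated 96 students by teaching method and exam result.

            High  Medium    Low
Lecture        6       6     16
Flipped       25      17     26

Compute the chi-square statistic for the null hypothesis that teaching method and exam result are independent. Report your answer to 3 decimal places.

3.171

Row totals: 28, 68. Column totals: 31, 23, 42. Grand total N = 96.
Expected counts (row total × column total / N):
  Lecture, High: 28×31/96 = 9.0417
  Lecture, Medium: 28×23/96 = 6.7083
  Lecture, Low: 28×42/96 = 12.2500
  Flipped, High: 68×31/96 = 21.9583
  Flipped, Medium: 68×23/96 = 16.2917
  Flipped, Low: 68×42/96 = 29.7500
Contributions (O − E)²/E:
  (6 − 9.0417)²/9.0417 = 1.0233
  (6 − 6.7083)²/6.7083 = 0.0748
  (16 − 12.2500)²/12.2500 = 1.1480
  (25 − 21.9583)²/21.9583 = 0.4213
  (17 − 16.2917)²/16.2917 = 0.0308
  (26 − 29.7500)²/29.7500 = 0.4727
χ² = 1.0233 + 0.0748 + 1.1480 + 0.4213 + 0.0308 + 0.4727 = 3.171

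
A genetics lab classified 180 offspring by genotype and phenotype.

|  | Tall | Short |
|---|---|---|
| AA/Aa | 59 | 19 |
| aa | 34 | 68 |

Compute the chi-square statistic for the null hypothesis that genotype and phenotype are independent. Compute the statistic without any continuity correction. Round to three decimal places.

Row totals: 78, 102. Column totals: 93, 87. Grand total N = 180.
Expected counts (row total × column total / N):
  AA/Aa, Tall: 78×93/180 = 40.3000
  AA/Aa, Short: 78×87/180 = 37.7000
  aa, Tall: 102×93/180 = 52.7000
  aa, Short: 102×87/180 = 49.3000
Contributions (O − E)²/E:
  (59 − 40.3000)²/40.3000 = 8.6772
  (19 − 37.7000)²/37.7000 = 9.2756
  (34 − 52.7000)²/52.7000 = 6.6355
  (68 − 49.3000)²/49.3000 = 7.0931
χ² = 8.6772 + 9.2756 + 6.6355 + 7.0931 = 31.681

31.681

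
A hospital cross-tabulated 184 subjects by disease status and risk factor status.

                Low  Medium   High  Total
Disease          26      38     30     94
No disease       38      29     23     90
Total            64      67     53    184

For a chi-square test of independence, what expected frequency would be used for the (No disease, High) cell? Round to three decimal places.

Row total (No disease) = 90; column total (High) = 53; grand total N = 184.
Expected count = (row total × column total) / N = 90 × 53 / 184 = 25.924.

25.924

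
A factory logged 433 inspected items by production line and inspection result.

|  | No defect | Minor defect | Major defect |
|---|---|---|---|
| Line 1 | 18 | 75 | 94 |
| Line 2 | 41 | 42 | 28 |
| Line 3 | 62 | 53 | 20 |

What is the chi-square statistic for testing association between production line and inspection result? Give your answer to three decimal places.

74.036

Row totals: 187, 111, 135. Column totals: 121, 170, 142. Grand total N = 433.
Expected counts (row total × column total / N):
  Line 1, No defect: 187×121/433 = 52.2564
  Line 1, Minor defect: 187×170/433 = 73.4180
  Line 1, Major defect: 187×142/433 = 61.3256
  Line 2, No defect: 111×121/433 = 31.0185
  Line 2, Minor defect: 111×170/433 = 43.5797
  Line 2, Major defect: 111×142/433 = 36.4018
  Line 3, No defect: 135×121/433 = 37.7252
  Line 3, Minor defect: 135×170/433 = 53.0023
  Line 3, Major defect: 135×142/433 = 44.2725
Contributions (O − E)²/E:
  (18 − 52.2564)²/52.2564 = 22.4566
  (75 − 73.4180)²/73.4180 = 0.0341
  (94 − 61.3256)²/61.3256 = 17.4090
  (41 − 31.0185)²/31.0185 = 3.2120
  (42 − 43.5797)²/43.5797 = 0.0573
  (28 − 36.4018)²/36.4018 = 1.9392
  (62 − 37.7252)²/37.7252 = 15.6200
  (53 − 53.0023)²/53.0023 = 0.0000
  (20 − 44.2725)²/44.2725 = 13.3075
χ² = 22.4566 + 0.0341 + 17.4090 + 3.2120 + 0.0573 + 1.9392 + 15.6200 + 0.0000 + 13.3075 = 74.036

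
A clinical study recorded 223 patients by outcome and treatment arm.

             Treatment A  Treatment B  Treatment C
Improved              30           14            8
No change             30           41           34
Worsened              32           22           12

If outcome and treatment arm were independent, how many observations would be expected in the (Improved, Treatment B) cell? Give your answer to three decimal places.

Row total (Improved) = 52; column total (Treatment B) = 77; grand total N = 223.
Expected count = (row total × column total) / N = 52 × 77 / 223 = 17.955.

17.955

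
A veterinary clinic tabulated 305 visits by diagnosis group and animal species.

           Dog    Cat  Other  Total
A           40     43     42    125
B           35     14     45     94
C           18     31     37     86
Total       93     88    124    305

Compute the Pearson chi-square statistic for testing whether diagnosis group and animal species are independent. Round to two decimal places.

16.15

Grand total N = 305.
Expected counts (row total × column total / N):
  A, Dog: 125×93/305 = 38.115
  A, Cat: 125×88/305 = 36.066
  A, Other: 125×124/305 = 50.820
  B, Dog: 94×93/305 = 28.662
  B, Cat: 94×88/305 = 27.121
  B, Other: 94×124/305 = 38.216
  C, Dog: 86×93/305 = 26.223
  C, Cat: 86×88/305 = 24.813
  C, Other: 86×124/305 = 34.964
Contributions (O − E)²/E:
  (40 − 38.115)²/38.115 = 0.0932
  (43 − 36.066)²/36.066 = 1.3331
  (42 − 50.820)²/50.820 = 1.5307
  (35 − 28.662)²/28.662 = 1.4015
  (14 − 27.121)²/27.121 = 6.3479
  (45 − 38.216)²/38.216 = 1.2043
  (18 − 26.223)²/26.223 = 2.5786
  (31 − 24.813)²/24.813 = 1.5427
  (37 − 34.964)²/34.964 = 0.1186
χ² = 0.0932 + 1.3331 + 1.5307 + 1.4015 + 6.3479 + 1.2043 + 2.5786 + 1.5427 + 0.1186 = 16.15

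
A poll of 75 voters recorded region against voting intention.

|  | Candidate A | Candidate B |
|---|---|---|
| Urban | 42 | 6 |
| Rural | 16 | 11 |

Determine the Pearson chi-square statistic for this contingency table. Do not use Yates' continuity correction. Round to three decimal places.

7.862

Row totals: 48, 27. Column totals: 58, 17. Grand total N = 75.
Expected counts (row total × column total / N):
  Urban, Candidate A: 48×58/75 = 37.1200
  Urban, Candidate B: 48×17/75 = 10.8800
  Rural, Candidate A: 27×58/75 = 20.8800
  Rural, Candidate B: 27×17/75 = 6.1200
Contributions (O − E)²/E:
  (42 − 37.1200)²/37.1200 = 0.6416
  (6 − 10.8800)²/10.8800 = 2.1888
  (16 − 20.8800)²/20.8800 = 1.1405
  (11 − 6.1200)²/6.1200 = 3.8912
χ² = 0.6416 + 2.1888 + 1.1405 + 3.8912 = 7.862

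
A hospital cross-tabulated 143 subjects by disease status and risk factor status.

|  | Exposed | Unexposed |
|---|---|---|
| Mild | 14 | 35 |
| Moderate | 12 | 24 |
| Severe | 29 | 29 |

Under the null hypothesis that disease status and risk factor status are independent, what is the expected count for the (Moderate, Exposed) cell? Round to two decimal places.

Row total (Moderate) = 36; column total (Exposed) = 55; grand total N = 143.
Expected count = (row total × column total) / N = 36 × 55 / 143 = 13.85.

13.85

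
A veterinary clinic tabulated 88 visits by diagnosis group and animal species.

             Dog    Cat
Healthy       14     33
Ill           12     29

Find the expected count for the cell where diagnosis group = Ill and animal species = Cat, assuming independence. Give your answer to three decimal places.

28.886

Row total (Ill) = 41; column total (Cat) = 62; grand total N = 88.
Expected count = (row total × column total) / N = 41 × 62 / 88 = 28.886.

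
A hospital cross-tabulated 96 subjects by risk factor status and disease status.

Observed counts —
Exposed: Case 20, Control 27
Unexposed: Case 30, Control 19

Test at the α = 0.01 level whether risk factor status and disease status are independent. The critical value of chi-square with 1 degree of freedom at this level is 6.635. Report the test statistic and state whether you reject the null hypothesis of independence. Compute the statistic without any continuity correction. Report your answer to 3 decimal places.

Row totals: 47, 49. Column totals: 50, 46. Grand total N = 96.
Expected counts (row total × column total / N):
  Exposed, Case: 47×50/96 = 24.479167
  Exposed, Control: 47×46/96 = 22.520833
  Unexposed, Case: 49×50/96 = 25.520833
  Unexposed, Control: 49×46/96 = 23.479167
Contributions (O − E)²/E:
  (20 − 24.479167)²/24.479167 = 0.8196
  (27 − 22.520833)²/22.520833 = 0.8909
  (30 − 25.520833)²/25.520833 = 0.7861
  (19 − 23.479167)²/23.479167 = 0.8545
χ² = 0.8196 + 0.8909 + 0.7861 + 0.8545 = 3.351
df = (2−1)(2−1) = 1. Since 3.351 < 6.635, fail to reject the null hypothesis of independence at α = 0.01.

3.351; fail to reject H₀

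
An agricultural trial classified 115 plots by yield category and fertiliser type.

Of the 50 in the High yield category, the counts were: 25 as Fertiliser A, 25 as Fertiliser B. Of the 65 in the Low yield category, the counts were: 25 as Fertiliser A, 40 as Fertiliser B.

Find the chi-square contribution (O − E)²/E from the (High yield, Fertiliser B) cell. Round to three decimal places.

Row total (High yield) = 50; column total (Fertiliser B) = 65; N = 115.
Expected count E = 50 × 65 / 115 = 28.2609.
Contribution = (O − E)²/E = (25 − 28.2609)² / 28.2609 = 0.376.

0.376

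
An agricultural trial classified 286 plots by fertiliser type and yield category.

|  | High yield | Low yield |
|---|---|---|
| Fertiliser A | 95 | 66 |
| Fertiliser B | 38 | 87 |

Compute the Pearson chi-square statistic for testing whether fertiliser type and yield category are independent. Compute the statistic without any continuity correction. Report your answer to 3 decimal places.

23.146

Row totals: 161, 125. Column totals: 133, 153. Grand total N = 286.
Expected counts (row total × column total / N):
  Fertiliser A, High yield: 161×133/286 = 74.8706
  Fertiliser A, Low yield: 161×153/286 = 86.1294
  Fertiliser B, High yield: 125×133/286 = 58.1294
  Fertiliser B, Low yield: 125×153/286 = 66.8706
Contributions (O − E)²/E:
  (95 − 74.8706)²/74.8706 = 5.4119
  (66 − 86.1294)²/86.1294 = 4.7045
  (38 − 58.1294)²/58.1294 = 6.9705
  (87 − 66.8706)²/66.8706 = 6.0594
χ² = 5.4119 + 4.7045 + 6.9705 + 6.0594 = 23.146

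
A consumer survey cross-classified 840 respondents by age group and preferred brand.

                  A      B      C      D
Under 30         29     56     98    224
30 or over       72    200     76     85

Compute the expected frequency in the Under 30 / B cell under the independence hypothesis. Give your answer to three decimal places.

Row total (Under 30) = 407; column total (B) = 256; grand total N = 840.
Expected count = (row total × column total) / N = 407 × 256 / 840 = 124.038.

124.038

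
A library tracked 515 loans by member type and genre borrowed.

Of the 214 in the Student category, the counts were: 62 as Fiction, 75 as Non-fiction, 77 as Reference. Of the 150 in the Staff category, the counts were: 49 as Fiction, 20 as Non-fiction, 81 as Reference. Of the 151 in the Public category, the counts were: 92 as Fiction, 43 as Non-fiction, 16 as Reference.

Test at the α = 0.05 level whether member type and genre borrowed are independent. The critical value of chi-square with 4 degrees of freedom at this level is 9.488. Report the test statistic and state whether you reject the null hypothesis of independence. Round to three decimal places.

83.604; reject H₀

Row totals: 214, 150, 151. Column totals: 203, 138, 174. Grand total N = 515.
Expected counts (row total × column total / N):
  Student, Fiction: 214×203/515 = 84.3534
  Student, Non-fiction: 214×138/515 = 57.3437
  Student, Reference: 214×174/515 = 72.3029
  Staff, Fiction: 150×203/515 = 59.1262
  Staff, Non-fiction: 150×138/515 = 40.1942
  Staff, Reference: 150×174/515 = 50.6796
  Public, Fiction: 151×203/515 = 59.5204
  Public, Non-fiction: 151×138/515 = 40.4621
  Public, Reference: 151×174/515 = 51.0175
Contributions (O − E)²/E:
  (62 − 84.3534)²/84.3534 = 5.9236
  (75 − 57.3437)²/57.3437 = 5.4364
  (77 − 72.3029)²/72.3029 = 0.3051
  (49 − 59.1262)²/59.1262 = 1.7343
  (20 − 40.1942)²/40.1942 = 10.1459
  (81 − 50.6796)²/50.6796 = 18.1400
  (92 − 59.5204)²/59.5204 = 17.7237
  (43 − 40.4621)²/40.4621 = 0.1592
  (16 − 51.0175)²/51.0175 = 24.0354
χ² = 5.9236 + 5.4364 + 0.3051 + 1.7343 + 10.1459 + 18.1400 + 17.7237 + 0.1592 + 24.0354 = 83.604
df = (3−1)(3−1) = 4. Since 83.604 > 9.488, reject the null hypothesis of independence at α = 0.05.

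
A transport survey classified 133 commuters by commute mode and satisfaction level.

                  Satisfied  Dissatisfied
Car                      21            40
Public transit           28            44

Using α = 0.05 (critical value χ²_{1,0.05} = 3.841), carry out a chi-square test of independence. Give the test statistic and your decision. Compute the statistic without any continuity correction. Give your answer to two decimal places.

0.28; fail to reject H₀

Row totals: 61, 72. Column totals: 49, 84. Grand total N = 133.
Expected counts (row total × column total / N):
  Car, Satisfied: 61×49/133 = 22.474
  Car, Dissatisfied: 61×84/133 = 38.526
  Public transit, Satisfied: 72×49/133 = 26.526
  Public transit, Dissatisfied: 72×84/133 = 45.474
Contributions (O − E)²/E:
  (21 − 22.474)²/22.474 = 0.0967
  (40 − 38.526)²/38.526 = 0.0564
  (28 − 26.526)²/26.526 = 0.0819
  (44 − 45.474)²/45.474 = 0.0478
χ² = 0.0967 + 0.0564 + 0.0819 + 0.0478 = 0.28
df = (2−1)(2−1) = 1. Since 0.28 < 3.841, fail to reject the null hypothesis of independence at α = 0.05.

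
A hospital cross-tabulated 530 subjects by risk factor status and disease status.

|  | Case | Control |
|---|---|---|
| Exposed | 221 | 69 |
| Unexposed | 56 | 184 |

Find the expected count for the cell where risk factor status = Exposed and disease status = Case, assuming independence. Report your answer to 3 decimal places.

Row total (Exposed) = 290; column total (Case) = 277; grand total N = 530.
Expected count = (row total × column total) / N = 290 × 277 / 530 = 151.566.

151.566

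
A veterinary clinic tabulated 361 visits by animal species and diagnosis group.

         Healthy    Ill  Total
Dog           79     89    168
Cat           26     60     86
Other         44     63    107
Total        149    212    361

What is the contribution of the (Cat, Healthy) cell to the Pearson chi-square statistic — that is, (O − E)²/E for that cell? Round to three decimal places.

Row total (Cat) = 86; column total (Healthy) = 149; N = 361.
Expected count E = 86 × 149 / 361 = 35.4958.
Contribution = (O − E)²/E = (26 − 35.4958)² / 35.4958 = 2.540.

2.540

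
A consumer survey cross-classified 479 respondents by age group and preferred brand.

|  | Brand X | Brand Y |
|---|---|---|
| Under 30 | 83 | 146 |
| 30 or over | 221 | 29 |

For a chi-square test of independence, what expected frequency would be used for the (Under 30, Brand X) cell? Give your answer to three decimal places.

145.336

Row total (Under 30) = 229; column total (Brand X) = 304; grand total N = 479.
Expected count = (row total × column total) / N = 229 × 304 / 479 = 145.336.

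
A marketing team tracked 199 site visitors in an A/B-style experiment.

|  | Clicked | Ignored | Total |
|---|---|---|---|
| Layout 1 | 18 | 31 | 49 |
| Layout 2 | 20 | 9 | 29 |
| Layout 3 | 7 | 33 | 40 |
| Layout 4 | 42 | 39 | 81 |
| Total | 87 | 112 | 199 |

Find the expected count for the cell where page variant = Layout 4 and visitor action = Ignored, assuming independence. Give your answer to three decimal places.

45.588

Row total (Layout 4) = 81; column total (Ignored) = 112; grand total N = 199.
Expected count = (row total × column total) / N = 81 × 112 / 199 = 45.588.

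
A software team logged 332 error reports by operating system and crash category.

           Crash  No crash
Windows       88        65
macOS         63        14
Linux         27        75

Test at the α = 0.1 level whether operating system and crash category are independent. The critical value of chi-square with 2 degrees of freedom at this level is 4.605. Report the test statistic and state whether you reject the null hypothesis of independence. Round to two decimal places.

55.78; reject H₀

Row totals: 153, 77, 102. Column totals: 178, 154. Grand total N = 332.
Expected counts (row total × column total / N):
  Windows, Crash: 153×178/332 = 82.0301
  Windows, No crash: 153×154/332 = 70.9699
  macOS, Crash: 77×178/332 = 41.2831
  macOS, No crash: 77×154/332 = 35.7169
  Linux, Crash: 102×178/332 = 54.6867
  Linux, No crash: 102×154/332 = 47.3133
Contributions (O − E)²/E:
  (88 − 82.0301)²/82.0301 = 0.4345
  (65 − 70.9699)²/70.9699 = 0.5022
  (63 − 41.2831)²/41.2831 = 11.4241
  (14 − 35.7169)²/35.7169 = 13.2045
  (27 − 54.6867)²/54.6867 = 14.0172
  (75 − 47.3133)²/47.3133 = 16.2016
χ² = 0.4345 + 0.5022 + 11.4241 + 13.2045 + 14.0172 + 16.2016 = 55.78
df = (3−1)(2−1) = 2. Since 55.78 > 4.605, reject the null hypothesis of independence at α = 0.1.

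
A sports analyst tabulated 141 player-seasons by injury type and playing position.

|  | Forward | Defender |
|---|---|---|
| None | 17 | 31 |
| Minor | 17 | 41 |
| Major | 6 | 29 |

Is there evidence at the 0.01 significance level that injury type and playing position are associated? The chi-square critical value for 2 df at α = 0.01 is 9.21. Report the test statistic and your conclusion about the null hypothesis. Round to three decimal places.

Row totals: 48, 58, 35. Column totals: 40, 101. Grand total N = 141.
Expected counts (row total × column total / N):
  None, Forward: 48×40/141 = 13.6170
  None, Defender: 48×101/141 = 34.3830
  Minor, Forward: 58×40/141 = 16.4539
  Minor, Defender: 58×101/141 = 41.5461
  Major, Forward: 35×40/141 = 9.9291
  Major, Defender: 35×101/141 = 25.0709
Contributions (O − E)²/E:
  (17 − 13.6170)²/13.6170 = 0.8405
  (31 − 34.3830)²/34.3830 = 0.3329
  (17 − 16.4539)²/16.4539 = 0.0181
  (41 − 41.5461)²/41.5461 = 0.0072
  (6 − 9.9291)²/9.9291 = 1.5548
  (29 − 25.0709)²/25.0709 = 0.6158
χ² = 0.8405 + 0.3329 + 0.0181 + 0.0072 + 1.5548 + 0.6158 = 3.369
df = (3−1)(2−1) = 2. Since 3.369 < 9.21, fail to reject the null hypothesis of independence at α = 0.01.

3.369; fail to reject H₀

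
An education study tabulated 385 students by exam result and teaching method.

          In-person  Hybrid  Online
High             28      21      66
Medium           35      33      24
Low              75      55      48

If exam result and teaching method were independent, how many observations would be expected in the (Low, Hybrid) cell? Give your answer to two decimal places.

50.39

Row total (Low) = 178; column total (Hybrid) = 109; grand total N = 385.
Expected count = (row total × column total) / N = 178 × 109 / 385 = 50.39.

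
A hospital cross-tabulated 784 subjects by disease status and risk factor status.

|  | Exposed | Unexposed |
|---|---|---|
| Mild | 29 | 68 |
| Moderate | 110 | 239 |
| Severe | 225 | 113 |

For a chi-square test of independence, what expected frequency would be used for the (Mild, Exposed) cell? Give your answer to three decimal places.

Row total (Mild) = 97; column total (Exposed) = 364; grand total N = 784.
Expected count = (row total × column total) / N = 97 × 364 / 784 = 45.036.

45.036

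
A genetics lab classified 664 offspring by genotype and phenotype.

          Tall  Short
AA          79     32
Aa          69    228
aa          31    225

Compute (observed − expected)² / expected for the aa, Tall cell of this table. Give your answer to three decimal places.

20.937

Row total (aa) = 256; column total (Tall) = 179; N = 664.
Expected count E = 256 × 179 / 664 = 69.01205.
Contribution = (O − E)²/E = (31 − 69.01205)² / 69.01205 = 20.937.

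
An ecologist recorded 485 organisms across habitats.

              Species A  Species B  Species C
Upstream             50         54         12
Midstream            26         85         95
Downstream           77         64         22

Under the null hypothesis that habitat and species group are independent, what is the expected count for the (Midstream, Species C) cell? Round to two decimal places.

Row total (Midstream) = 206; column total (Species C) = 129; grand total N = 485.
Expected count = (row total × column total) / N = 206 × 129 / 485 = 54.79.

54.79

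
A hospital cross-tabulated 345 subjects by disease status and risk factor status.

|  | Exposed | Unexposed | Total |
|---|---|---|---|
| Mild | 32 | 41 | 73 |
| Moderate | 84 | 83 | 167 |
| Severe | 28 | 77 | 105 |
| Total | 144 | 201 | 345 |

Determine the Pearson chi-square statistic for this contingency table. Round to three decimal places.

Grand total N = 345.
Expected counts (row total × column total / N):
  Mild, Exposed: 73×144/345 = 30.4696
  Mild, Unexposed: 73×201/345 = 42.5304
  Moderate, Exposed: 167×144/345 = 69.7043
  Moderate, Unexposed: 167×201/345 = 97.2957
  Severe, Exposed: 105×144/345 = 43.8261
  Severe, Unexposed: 105×201/345 = 61.1739
Contributions (O − E)²/E:
  (32 − 30.4696)²/30.4696 = 0.0769
  (41 − 42.5304)²/42.5304 = 0.0551
  (84 − 69.7043)²/69.7043 = 2.9319
  (83 − 97.2957)²/97.2957 = 2.1005
  (28 − 43.8261)²/43.8261 = 5.7150
  (77 − 61.1739)²/61.1739 = 4.0943
χ² = 0.0769 + 0.0551 + 2.9319 + 2.1005 + 5.7150 + 4.0943 = 14.974

14.974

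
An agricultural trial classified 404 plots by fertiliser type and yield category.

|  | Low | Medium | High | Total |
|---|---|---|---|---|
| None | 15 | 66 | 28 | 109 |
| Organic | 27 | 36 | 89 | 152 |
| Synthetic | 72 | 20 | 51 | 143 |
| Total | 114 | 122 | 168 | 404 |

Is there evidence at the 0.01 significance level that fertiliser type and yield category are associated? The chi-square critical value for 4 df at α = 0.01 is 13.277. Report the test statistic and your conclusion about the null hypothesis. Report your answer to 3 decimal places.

Grand total N = 404.
Expected counts (row total × column total / N):
  None, Low: 109×114/404 = 30.75743
  None, Medium: 109×122/404 = 32.91584
  None, High: 109×168/404 = 45.32673
  Organic, Low: 152×114/404 = 42.89109
  Organic, Medium: 152×122/404 = 45.90099
  Organic, High: 152×168/404 = 63.20792
  Synthetic, Low: 143×114/404 = 40.35149
  Synthetic, Medium: 143×122/404 = 43.18317
  Synthetic, High: 143×168/404 = 59.46535
Contributions (O − E)²/E:
  (15 − 30.75743)²/30.75743 = 8.0727
  (66 − 32.91584)²/32.91584 = 33.2533
  (28 − 45.32673)²/45.32673 = 6.6234
  (27 − 42.89109)²/42.89109 = 5.8876
  (36 − 45.90099)²/45.90099 = 2.1357
  (89 − 63.20792)²/63.20792 = 10.5245
  (72 − 40.35149)²/40.35149 = 24.8226
  (20 − 43.18317)²/43.18317 = 12.4460
  (51 − 59.46535)²/59.46535 = 1.2051
χ² = 8.0727 + 33.2533 + 6.6234 + 5.8876 + 2.1357 + 10.5245 + 24.8226 + 12.4460 + 1.2051 = 104.971
df = (3−1)(3−1) = 4. Since 104.971 > 13.277, reject the null hypothesis of independence at α = 0.01.

104.971; reject H₀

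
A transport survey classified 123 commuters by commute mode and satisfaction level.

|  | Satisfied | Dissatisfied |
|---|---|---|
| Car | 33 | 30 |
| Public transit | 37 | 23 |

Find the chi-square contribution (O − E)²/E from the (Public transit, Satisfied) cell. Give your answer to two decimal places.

0.24

Row total (Public transit) = 60; column total (Satisfied) = 70; N = 123.
Expected count E = 60 × 70 / 123 = 34.1463.
Contribution = (O − E)²/E = (37 − 34.1463)² / 34.1463 = 0.24.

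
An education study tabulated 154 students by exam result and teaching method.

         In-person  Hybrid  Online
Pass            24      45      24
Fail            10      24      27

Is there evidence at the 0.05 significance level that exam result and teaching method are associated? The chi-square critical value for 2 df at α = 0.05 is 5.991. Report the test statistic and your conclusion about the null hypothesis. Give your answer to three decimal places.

5.940; fail to reject H₀

Row totals: 93, 61. Column totals: 34, 69, 51. Grand total N = 154.
Expected counts (row total × column total / N):
  Pass, In-person: 93×34/154 = 20.5325
  Pass, Hybrid: 93×69/154 = 41.6688
  Pass, Online: 93×51/154 = 30.7987
  Fail, In-person: 61×34/154 = 13.4675
  Fail, Hybrid: 61×69/154 = 27.3312
  Fail, Online: 61×51/154 = 20.2013
Contributions (O − E)²/E:
  (24 − 20.5325)²/20.5325 = 0.5856
  (45 − 41.6688)²/41.6688 = 0.2663
  (24 − 30.7987)²/30.7987 = 1.5008
  (10 − 13.4675)²/13.4675 = 0.8928
  (24 − 27.3312)²/27.3312 = 0.4060
  (27 − 20.2013)²/20.2013 = 2.2881
χ² = 0.5856 + 0.2663 + 1.5008 + 0.8928 + 0.4060 + 2.2881 = 5.940
df = (2−1)(3−1) = 2. Since 5.940 < 5.991, fail to reject the null hypothesis of independence at α = 0.05.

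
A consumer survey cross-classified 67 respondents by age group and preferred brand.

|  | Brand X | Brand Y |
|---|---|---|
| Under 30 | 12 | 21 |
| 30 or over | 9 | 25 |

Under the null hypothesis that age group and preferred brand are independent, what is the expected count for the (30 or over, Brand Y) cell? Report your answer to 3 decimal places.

Row total (30 or over) = 34; column total (Brand Y) = 46; grand total N = 67.
Expected count = (row total × column total) / N = 34 × 46 / 67 = 23.343.

23.343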